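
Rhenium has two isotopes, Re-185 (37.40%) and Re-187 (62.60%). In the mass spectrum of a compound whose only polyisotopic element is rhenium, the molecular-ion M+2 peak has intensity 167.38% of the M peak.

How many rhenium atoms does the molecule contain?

For n independent Re atoms, I(M+2)/I(M) = n · (abundance Re-187) / (abundance Re-185) = n · 0.6260/0.3740.
n = 1.6738 × 0.3740/0.6260 = 1.00 ≈ 1

1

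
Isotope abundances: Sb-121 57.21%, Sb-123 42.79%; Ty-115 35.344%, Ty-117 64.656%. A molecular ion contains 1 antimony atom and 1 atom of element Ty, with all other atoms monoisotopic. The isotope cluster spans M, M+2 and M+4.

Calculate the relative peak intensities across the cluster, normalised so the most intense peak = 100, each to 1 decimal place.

38.8 : 100.0 : 53.1

Antimony pattern (n=1): 0.5721 : 0.4279
Element Ty pattern (n=1): 0.35344 : 0.64656
Convolve the two distributions (both contribute in 2-u steps):
  M: 0.5721×0.35344 = 0.202203
  M+2: 0.5721×0.64656 + 0.4279×0.35344 = 0.521134
  M+4: 0.4279×0.64656 = 0.276663
Scale to base peak (0.521134) = 100: 38.8 : 100.0 : 53.1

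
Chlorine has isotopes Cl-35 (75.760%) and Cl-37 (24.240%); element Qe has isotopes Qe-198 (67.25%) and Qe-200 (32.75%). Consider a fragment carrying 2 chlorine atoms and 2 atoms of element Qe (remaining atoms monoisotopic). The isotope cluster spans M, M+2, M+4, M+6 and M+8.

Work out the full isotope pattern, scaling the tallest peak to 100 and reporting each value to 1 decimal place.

62.0 : 100.0 : 59.7 : 15.6 : 1.5

Chlorine pattern (n=2): 0.57395776 : 0.36728448 : 0.05875776
Element Qe pattern (n=2): 0.45225625 : 0.4404875 : 0.10725625
Convolve the two distributions (both contribute in 2-u steps):
  M: 0.57395776×0.45225625 = 0.259576
  M+2: 0.57395776×0.4404875 + 0.36728448×0.45225625 = 0.418928
  M+4: 0.57395776×0.10725625 + 0.36728448×0.4404875 + 0.05875776×0.45225625 = 0.249918
  M+6: 0.36728448×0.10725625 + 0.05875776×0.4404875 = 0.065276
  M+8: 0.05875776×0.10725625 = 0.006302
Scale to base peak (0.418928) = 100: 62.0 : 100.0 : 59.7 : 15.6 : 1.5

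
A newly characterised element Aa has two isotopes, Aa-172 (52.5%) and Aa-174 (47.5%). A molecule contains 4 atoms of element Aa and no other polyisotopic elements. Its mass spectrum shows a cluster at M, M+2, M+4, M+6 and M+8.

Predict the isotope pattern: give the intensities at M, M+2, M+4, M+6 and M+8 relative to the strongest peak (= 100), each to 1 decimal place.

20.4 : 73.7 : 100.0 : 60.3 : 13.6

Expanding (0.525 + 0.475)^4:
P(M) = 0.525^4 = 0.075969
P(M+2) = 4 × 0.525^3 × 0.475^1 = 0.274936
P(M+4) = 6 × 0.525^2 × 0.475^2 = 0.373127
P(M+6) = 4 × 0.525^1 × 0.475^3 = 0.225061
P(M+8) = 0.475^4 = 0.050907
The M+4 peak is largest (0.373127); scaling to 100 gives 20.4 : 73.7 : 100.0 : 60.3 : 13.6.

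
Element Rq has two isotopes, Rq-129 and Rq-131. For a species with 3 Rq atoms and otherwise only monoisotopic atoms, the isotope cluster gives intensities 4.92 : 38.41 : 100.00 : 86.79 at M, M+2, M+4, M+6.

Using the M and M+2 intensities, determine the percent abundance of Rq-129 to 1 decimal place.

If p is the fraction of Rq that is Rq-129, then I(M+2)/I(M) = [C(3,1)·p^2·(1−p)] / p^3 = 3·(1−p)/p = 38.41/4.92 = 7.8069
(1−p)/p = 7.8069/3 = 2.6023  ⇒  p = 1/(1 + 2.6023) = 0.2776
Rq-129: 27.8%, Rq-131: 72.2%.

27.8%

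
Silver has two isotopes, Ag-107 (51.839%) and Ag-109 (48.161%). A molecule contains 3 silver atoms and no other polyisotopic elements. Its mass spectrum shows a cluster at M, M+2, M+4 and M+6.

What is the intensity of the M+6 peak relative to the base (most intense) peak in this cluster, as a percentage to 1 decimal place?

(0.51839 + 0.48161)^3 gives M 0.1393, M+2 0.3883, M+4 0.3607, M+6 0.1117; the largest is M+2.
P(M+2) = C(3,1) × 0.51839^2 × 0.48161^1 = 3 × 0.26872819 × 0.48161 = 0.388267 (base)
P(M+6) = C(3,3) × 0.51839^0 × 0.48161^3 = 1 × 1.0000 × 0.11170857 = 0.111709
Relative intensity = 0.111709 / 0.388267 × 100 = 28.8

28.8%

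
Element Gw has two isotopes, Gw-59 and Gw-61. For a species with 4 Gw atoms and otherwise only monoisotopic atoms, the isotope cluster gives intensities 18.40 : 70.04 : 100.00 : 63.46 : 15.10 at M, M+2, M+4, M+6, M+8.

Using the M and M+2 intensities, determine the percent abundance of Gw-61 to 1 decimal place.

Write p for the Gw-59 fraction. I(M+2)/I(M) = [C(4,1)·p^3·(1−p)] / p^4 = 4·(1−p)/p = 70.04/18.40 = 3.8065
(1−p)/p = 3.8065/4 = 0.9516  ⇒  p = 1/(1 + 0.9516) = 0.5124
Gw-59: 51.2%, Gw-61: 48.8%.

48.8%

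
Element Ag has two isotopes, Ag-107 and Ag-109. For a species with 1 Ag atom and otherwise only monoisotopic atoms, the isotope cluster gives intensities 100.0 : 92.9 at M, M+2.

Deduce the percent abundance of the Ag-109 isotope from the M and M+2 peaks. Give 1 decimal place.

Write p for the Ag-107 fraction. I(M+2)/I(M) = [C(1,1)·p^0·(1−p)] / p^1 = 1·(1−p)/p = 92.9/100.0 = 0.9290
(1−p)/p = 0.9290/1 = 0.9290  ⇒  p = 1/(1 + 0.9290) = 0.5184
Ag-107: 51.8%, Ag-109: 48.2%.

48.2%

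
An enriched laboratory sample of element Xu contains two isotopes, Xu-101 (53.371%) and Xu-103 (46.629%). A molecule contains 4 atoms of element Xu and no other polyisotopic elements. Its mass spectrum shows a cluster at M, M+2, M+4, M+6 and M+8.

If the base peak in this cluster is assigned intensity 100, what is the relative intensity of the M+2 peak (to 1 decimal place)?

76.3

Term probabilities: M 0.0811, M+2 0.2836, M+4 0.3716, M+6 0.2164, M+8 0.0473. Base peak = M+4.
P(M+4) = C(4,2) × 0.53371^2 × 0.46629^2 = 6 × 0.28484636 × 0.21742636 = 0.371599 (base)
P(M+2) = C(4,1) × 0.53371^3 × 0.46629^1 = 4 × 0.15202535 × 0.46629 = 0.283552
Relative intensity = 0.283552 / 0.371599 × 100 = 76.3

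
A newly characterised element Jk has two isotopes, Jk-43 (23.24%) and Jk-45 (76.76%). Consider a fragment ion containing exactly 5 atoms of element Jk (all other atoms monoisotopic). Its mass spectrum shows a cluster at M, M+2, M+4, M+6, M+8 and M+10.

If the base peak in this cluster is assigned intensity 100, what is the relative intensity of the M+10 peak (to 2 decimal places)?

Term probabilities: M 0.0007, M+2 0.0112, M+4 0.0740, M+6 0.2443, M+8 0.4034, M+10 0.2665. Base peak = M+8.
P(M+8) = C(5,4) × 0.2324^1 × 0.7676^4 = 5 × 0.2324 × 0.34716814 = 0.403409 (base)
P(M+10) = C(5,5) × 0.2324^0 × 0.7676^5 = 1 × 1.0000 × 0.26648627 = 0.266486
Relative intensity = 0.266486 / 0.403409 × 100 = 66.06

66.06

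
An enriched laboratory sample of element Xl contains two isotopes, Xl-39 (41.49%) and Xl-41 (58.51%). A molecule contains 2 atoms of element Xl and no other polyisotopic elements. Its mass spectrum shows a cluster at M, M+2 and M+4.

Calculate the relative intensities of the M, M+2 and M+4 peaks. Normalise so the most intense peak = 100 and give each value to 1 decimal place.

35.5 : 100.0 : 70.5

The 2 Xl atoms are independent, so intensities follow the terms of (0.4149 + 0.5851)^2.
P(M) = 0.4149^2 = 0.172142
P(M+2) = 2 × 0.4149^1 × 0.5851^1 = 0.485516
P(M+4) = 0.5851^2 = 0.342342
The M+2 peak is largest (0.485516); scaling to 100 gives 35.5 : 100.0 : 70.5.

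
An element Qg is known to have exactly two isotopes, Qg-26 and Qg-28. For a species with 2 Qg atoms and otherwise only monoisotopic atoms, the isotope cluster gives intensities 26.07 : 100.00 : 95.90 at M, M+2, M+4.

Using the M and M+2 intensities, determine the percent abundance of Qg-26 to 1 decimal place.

34.3%

If p is the fraction of Qg that is Qg-26, then I(M+2)/I(M) = [C(2,1)·p^1·(1−p)] / p^2 = 2·(1−p)/p = 100.00/26.07 = 3.8358
(1−p)/p = 3.8358/2 = 1.9179  ⇒  p = 1/(1 + 1.9179) = 0.3427
Qg-26: 34.3%, Qg-28: 65.7%.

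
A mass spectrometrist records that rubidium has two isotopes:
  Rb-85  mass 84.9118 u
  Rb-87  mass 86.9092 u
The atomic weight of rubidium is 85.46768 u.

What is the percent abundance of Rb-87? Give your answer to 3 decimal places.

27.830%

Let x be the fractional abundance of Rb-85; then Rb-87 has abundance 1 − x.
84.9118·x + 86.9092·(1 − x) = 85.46768
(84.9118 − 86.9092)·x = 85.46768 − 86.9092
x = -1.44152 / -1.9974 = 0.72170 → 72.170% Rb-85, 27.830% Rb-87.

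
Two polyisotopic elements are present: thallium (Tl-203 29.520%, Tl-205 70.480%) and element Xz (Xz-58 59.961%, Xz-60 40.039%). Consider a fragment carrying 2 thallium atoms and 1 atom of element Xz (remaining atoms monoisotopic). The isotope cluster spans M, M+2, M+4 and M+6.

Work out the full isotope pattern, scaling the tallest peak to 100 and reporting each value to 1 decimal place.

Thallium pattern (n=2): 0.08714304 : 0.41611392 : 0.49674304
Element Xz pattern (n=1): 0.59961 : 0.40039
Convolve the two distributions (both contribute in 2-u steps):
  M: 0.08714304×0.59961 = 0.052252
  M+2: 0.08714304×0.40039 + 0.41611392×0.59961 = 0.284397
  M+4: 0.41611392×0.40039 + 0.49674304×0.59961 = 0.464460
  M+6: 0.49674304×0.40039 = 0.198891
Scale to base peak (0.464460) = 100: 11.3 : 61.2 : 100.0 : 42.8

11.3 : 61.2 : 100.0 : 42.8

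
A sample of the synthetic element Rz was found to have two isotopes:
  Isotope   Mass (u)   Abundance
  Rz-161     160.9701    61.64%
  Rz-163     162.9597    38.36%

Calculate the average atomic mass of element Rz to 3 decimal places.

161.733 u

Average mass = Σ (abundance × isotope mass) = 0.6164 × 160.9701 + 0.3836 × 162.9597
= 99.22197 + 62.51134 = 161.73331 u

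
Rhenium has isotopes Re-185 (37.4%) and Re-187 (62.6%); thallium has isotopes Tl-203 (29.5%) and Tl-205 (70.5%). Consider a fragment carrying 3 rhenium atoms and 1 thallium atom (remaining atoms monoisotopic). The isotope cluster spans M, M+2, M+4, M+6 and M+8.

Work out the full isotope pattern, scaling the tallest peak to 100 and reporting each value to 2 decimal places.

4.04 : 29.91 : 82.36 : 100.00 : 45.23

Rhenium pattern (n=3): 0.05231362 : 0.26268713 : 0.43968487 : 0.24531438
Thallium pattern (n=1): 0.2950 : 0.7050
Convolve the two distributions (both contribute in 2-u steps):
  M: 0.05231362×0.2950 = 0.015433
  M+2: 0.05231362×0.7050 + 0.26268713×0.2950 = 0.114374
  M+4: 0.26268713×0.7050 + 0.43968487×0.2950 = 0.314901
  M+6: 0.43968487×0.7050 + 0.24531438×0.2950 = 0.382346
  M+8: 0.24531438×0.7050 = 0.172947
Scale to base peak (0.382346) = 100: 4.04 : 29.91 : 82.36 : 100.00 : 45.23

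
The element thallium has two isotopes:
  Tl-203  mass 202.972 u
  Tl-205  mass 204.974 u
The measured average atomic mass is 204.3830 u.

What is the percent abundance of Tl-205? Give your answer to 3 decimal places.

Let x be the fractional abundance of Tl-203; then Tl-205 has abundance 1 − x.
202.972·x + 204.974·(1 − x) = 204.3830
(202.972 − 204.974)·x = 204.3830 − 204.974
x = -0.5910 / -2.002 = 0.29520 → 29.520% Tl-203, 70.480% Tl-205.

70.480%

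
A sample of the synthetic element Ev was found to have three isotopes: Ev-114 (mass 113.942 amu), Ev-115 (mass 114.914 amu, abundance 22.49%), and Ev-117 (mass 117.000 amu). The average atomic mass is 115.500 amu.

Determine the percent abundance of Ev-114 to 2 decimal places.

33.71%

The remaining 77.51% is split between Ev-114 (fraction x) and Ev-117 (fraction 0.7751 − x).
Substituting: 113.942x + 117.000(0.7751 − x) = 89.6558414
(113.942 − 117.000)x = -1.0308586  ⇒  x = 0.33710, y = 0.43800
Ev-114: 33.71%, Ev-117: 43.80%.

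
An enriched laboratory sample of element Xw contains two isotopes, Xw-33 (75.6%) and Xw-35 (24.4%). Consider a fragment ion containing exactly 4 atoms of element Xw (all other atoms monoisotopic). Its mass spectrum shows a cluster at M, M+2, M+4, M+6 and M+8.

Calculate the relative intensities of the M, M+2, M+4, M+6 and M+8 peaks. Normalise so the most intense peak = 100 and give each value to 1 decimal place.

The 4 Xw atoms are independent, so intensities follow the terms of (0.756 + 0.244)^4.
P(M) = 0.756^4 = 0.326653
P(M+2) = 4 × 0.756^3 × 0.244^1 = 0.421711
P(M+4) = 6 × 0.756^2 × 0.244^2 = 0.204162
P(M+6) = 4 × 0.756^1 × 0.244^3 = 0.043929
P(M+8) = 0.244^4 = 0.003545
The M+2 peak is largest (0.421711); scaling to 100 gives 77.5 : 100.0 : 48.4 : 10.4 : 0.8.

77.5 : 100.0 : 48.4 : 10.4 : 0.8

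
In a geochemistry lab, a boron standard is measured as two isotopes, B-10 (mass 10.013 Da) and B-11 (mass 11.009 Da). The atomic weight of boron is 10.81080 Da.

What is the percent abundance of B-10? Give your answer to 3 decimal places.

19.900%

Let x be the fractional abundance of B-10; then B-11 has abundance 1 − x.
10.013·x + 11.009·(1 − x) = 10.81080
(10.013 − 11.009)·x = 10.81080 − 11.009
x = -0.19820 / -0.996 = 0.19900 → 19.900% B-10, 80.100% B-11.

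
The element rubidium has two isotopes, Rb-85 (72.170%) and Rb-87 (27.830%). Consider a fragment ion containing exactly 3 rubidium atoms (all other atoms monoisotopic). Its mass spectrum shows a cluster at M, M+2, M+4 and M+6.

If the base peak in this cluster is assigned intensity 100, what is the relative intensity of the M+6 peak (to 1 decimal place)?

Term probabilities: M 0.3759, M+2 0.4349, M+4 0.1677, M+6 0.0216. Base peak = M+2.
P(M+2) = C(3,1) × 0.72170^2 × 0.27830^1 = 3 × 0.52085089 × 0.2783 = 0.434858 (base)
P(M+6) = C(3,3) × 0.72170^0 × 0.27830^3 = 1 × 1.0000 × 0.02155458 = 0.021555
Relative intensity = 0.021555 / 0.434858 × 100 = 5.0

5.0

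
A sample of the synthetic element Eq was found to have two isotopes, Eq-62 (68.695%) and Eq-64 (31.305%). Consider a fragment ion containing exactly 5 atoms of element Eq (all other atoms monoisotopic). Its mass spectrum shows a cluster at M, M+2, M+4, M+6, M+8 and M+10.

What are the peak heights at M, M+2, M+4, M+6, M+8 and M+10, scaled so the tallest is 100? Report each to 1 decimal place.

43.9 : 100.0 : 91.1 : 41.5 : 9.5 : 0.9

Each Eq atom is independently Eq-62 (p = 0.68695) or Eq-64 (q = 0.31305); the cluster is the binomial expansion (p + q)^5.
P(M) = 0.68695^5 = 0.152977
P(M+2) = 5 × 0.68695^4 × 0.31305^1 = 0.348565
P(M+4) = 10 × 0.68695^3 × 0.31305^2 = 0.317689
P(M+6) = 10 × 0.68695^2 × 0.31305^3 = 0.144774
P(M+8) = 5 × 0.68695^1 × 0.31305^4 = 0.032988
P(M+10) = 0.31305^5 = 0.003007
The M+2 peak is largest (0.348565); scaling to 100 gives 43.9 : 100.0 : 91.1 : 41.5 : 9.5 : 0.9.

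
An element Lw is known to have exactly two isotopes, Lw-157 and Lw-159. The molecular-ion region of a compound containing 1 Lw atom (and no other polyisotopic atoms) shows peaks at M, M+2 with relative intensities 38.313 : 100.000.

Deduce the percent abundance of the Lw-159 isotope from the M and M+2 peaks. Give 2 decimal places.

Write p for the Lw-157 fraction. I(M+2)/I(M) = [C(1,1)·p^0·(1−p)] / p^1 = 1·(1−p)/p = 100.000/38.313 = 2.6101
(1−p)/p = 2.6101/1 = 2.6101  ⇒  p = 1/(1 + 2.6101) = 0.2770
Lw-157: 27.70%, Lw-159: 72.30%.

72.30%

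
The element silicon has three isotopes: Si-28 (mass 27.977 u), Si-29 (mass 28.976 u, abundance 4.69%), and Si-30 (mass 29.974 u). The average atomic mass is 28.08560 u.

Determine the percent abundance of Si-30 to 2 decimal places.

Let x and y be the fractions of Si-28 and Si-30. Then x + y = 1 − 0.0469 = 0.9531 and 27.977x + 29.974y = 28.08560 − 0.0469×28.976 = 26.7266256.
Substituting: 27.977x + 29.974(0.9531 − x) = 26.7266256
(27.977 − 29.974)x = -1.8415938  ⇒  x = 0.92218, y = 0.03092
Si-28: 92.22%, Si-30: 3.09%.

3.09%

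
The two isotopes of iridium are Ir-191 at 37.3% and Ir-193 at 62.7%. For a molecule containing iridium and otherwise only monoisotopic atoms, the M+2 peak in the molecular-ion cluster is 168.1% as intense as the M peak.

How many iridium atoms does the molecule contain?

1

The M+2/M ratio from n Ir atoms is n · q/p = n · 0.627/0.373.
n = 1.681 × 0.373/0.627 = 1.00 ≈ 1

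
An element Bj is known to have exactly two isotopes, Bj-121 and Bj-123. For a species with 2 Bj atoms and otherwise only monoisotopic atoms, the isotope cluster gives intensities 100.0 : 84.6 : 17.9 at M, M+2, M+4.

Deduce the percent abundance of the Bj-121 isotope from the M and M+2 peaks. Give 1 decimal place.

70.3%

Let p = fractional abundance of Bj-121. I(M+2)/I(M) = [C(2,1)·p^1·(1−p)] / p^2 = 2·(1−p)/p = 84.6/100.0 = 0.8460
(1−p)/p = 0.8460/2 = 0.4230  ⇒  p = 1/(1 + 0.4230) = 0.7027
Bj-121: 70.3%, Bj-123: 29.7%.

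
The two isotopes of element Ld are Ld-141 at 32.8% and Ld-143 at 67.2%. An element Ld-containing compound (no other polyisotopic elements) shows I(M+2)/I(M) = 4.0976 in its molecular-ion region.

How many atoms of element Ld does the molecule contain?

2

With n Ld atoms, P(M+2)/P(M) = C(n,1)·p^(n−1)q / p^n = n·q/p = n · 0.672/0.328.
n = 4.0976 × 0.328/0.672 = 2.00 ≈ 2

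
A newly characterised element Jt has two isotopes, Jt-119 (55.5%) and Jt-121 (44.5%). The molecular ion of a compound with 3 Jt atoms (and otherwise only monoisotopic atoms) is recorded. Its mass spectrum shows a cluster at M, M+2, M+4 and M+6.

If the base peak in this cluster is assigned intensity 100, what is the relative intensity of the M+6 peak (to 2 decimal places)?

Binomial terms of (0.555 + 0.445)^3: M 0.1710, M+2 0.4112, M+4 0.3297, M+6 0.0881 → M+2 is the base peak.
P(M+2) = C(3,1) × 0.555^2 × 0.445^1 = 3 × 0.308025 × 0.4450 = 0.411213 (base)
P(M+6) = C(3,3) × 0.555^0 × 0.445^3 = 1 × 1.0000 × 0.08812112 = 0.088121
Relative intensity = 0.088121 / 0.411213 × 100 = 21.43

21.43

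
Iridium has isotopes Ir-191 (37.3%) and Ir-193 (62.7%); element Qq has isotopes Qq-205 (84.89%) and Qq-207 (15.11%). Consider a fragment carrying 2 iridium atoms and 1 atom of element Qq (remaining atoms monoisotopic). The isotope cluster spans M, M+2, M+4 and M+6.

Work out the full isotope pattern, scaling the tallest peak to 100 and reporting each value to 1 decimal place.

Iridium pattern (n=2): 0.139129 : 0.467742 : 0.393129
Element Qq pattern (n=1): 0.8489 : 0.1511
Convolve the two distributions (both contribute in 2-u steps):
  M: 0.139129×0.8489 = 0.118107
  M+2: 0.139129×0.1511 + 0.467742×0.8489 = 0.418089
  M+4: 0.467742×0.1511 + 0.393129×0.8489 = 0.404403
  M+6: 0.393129×0.1511 = 0.059402
Scale to base peak (0.418089) = 100: 28.2 : 100.0 : 96.7 : 14.2

28.2 : 100.0 : 96.7 : 14.2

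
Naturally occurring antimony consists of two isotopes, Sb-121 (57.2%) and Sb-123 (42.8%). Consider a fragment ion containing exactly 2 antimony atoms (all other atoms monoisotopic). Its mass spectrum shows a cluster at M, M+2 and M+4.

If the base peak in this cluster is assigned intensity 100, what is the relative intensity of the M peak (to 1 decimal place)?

Term probabilities: M 0.3272, M+2 0.4896, M+4 0.1832. Base peak = M+2.
P(M+2) = C(2,1) × 0.572^1 × 0.428^1 = 2 × 0.5720 × 0.4280 = 0.489632 (base)
P(M) = C(2,0) × 0.572^2 × 0.428^0 = 1 × 0.327184 × 1.0000 = 0.327184
Relative intensity = 0.327184 / 0.489632 × 100 = 66.8

66.8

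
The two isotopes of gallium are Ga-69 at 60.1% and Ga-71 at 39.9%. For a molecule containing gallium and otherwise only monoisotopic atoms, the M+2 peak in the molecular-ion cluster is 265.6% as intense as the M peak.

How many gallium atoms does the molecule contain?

With n Ga atoms, P(M+2)/P(M) = C(n,1)·p^(n−1)q / p^n = n·q/p = n · 0.399/0.601.
n = 2.656 × 0.601/0.399 = 4.00 ≈ 4

4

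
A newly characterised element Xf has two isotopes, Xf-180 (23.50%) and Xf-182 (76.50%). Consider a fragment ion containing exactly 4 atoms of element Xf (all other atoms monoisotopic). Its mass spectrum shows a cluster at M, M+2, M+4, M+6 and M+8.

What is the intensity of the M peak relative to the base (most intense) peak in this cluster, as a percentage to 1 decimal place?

0.7%

Binomial terms of (0.2350 + 0.7650)^4: M 0.0030, M+2 0.0397, M+4 0.1939, M+6 0.4208, M+8 0.3425 → M+6 is the base peak.
P(M+6) = C(4,3) × 0.2350^1 × 0.7650^3 = 4 × 0.2350 × 0.44769713 = 0.420835 (base)
P(M) = C(4,0) × 0.2350^4 × 0.7650^0 = 1 × 0.0030498 × 1.0000 = 0.003050
Relative intensity = 0.003050 / 0.420835 × 100 = 0.7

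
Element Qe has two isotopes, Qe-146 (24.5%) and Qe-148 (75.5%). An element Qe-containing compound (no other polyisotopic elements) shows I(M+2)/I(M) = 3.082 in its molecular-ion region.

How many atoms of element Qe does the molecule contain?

1

For n independent Qe atoms, I(M+2)/I(M) = n · (abundance Qe-148) / (abundance Qe-146) = n · 0.755/0.245.
n = 3.082 × 0.245/0.755 = 1.00 ≈ 1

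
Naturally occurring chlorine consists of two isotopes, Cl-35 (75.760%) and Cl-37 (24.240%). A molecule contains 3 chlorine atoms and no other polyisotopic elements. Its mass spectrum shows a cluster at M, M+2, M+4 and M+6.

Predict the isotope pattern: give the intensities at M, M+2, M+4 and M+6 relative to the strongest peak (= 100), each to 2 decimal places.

The 3 Cl atoms are independent, so intensities follow the terms of (0.75760 + 0.24240)^3.
P(M) = 0.75760^3 = 0.434830
P(M+2) = 3 × 0.75760^2 × 0.24240^1 = 0.417382
P(M+4) = 3 × 0.75760^1 × 0.24240^2 = 0.133545
P(M+6) = 0.24240^3 = 0.014243
The M peak is largest (0.434830); scaling to 100 gives 100.00 : 95.99 : 30.71 : 3.28.

100.00 : 95.99 : 30.71 : 3.28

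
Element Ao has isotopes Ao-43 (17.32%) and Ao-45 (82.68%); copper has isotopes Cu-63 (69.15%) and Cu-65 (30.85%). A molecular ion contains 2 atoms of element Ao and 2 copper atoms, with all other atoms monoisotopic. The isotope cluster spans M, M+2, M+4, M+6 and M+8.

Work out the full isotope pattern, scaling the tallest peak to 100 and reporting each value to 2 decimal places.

3.17 : 33.14 : 100.00 : 70.57 : 14.40

Element Ao pattern (n=2): 0.02999824 : 0.28640352 : 0.68359824
Copper pattern (n=2): 0.47817225 : 0.4266555 : 0.09517225
Convolve the two distributions (both contribute in 2-u steps):
  M: 0.02999824×0.47817225 = 0.014344
  M+2: 0.02999824×0.4266555 + 0.28640352×0.47817225 = 0.149749
  M+4: 0.02999824×0.09517225 + 0.28640352×0.4266555 + 0.68359824×0.47817225 = 0.451928
  M+6: 0.28640352×0.09517225 + 0.68359824×0.4266555 = 0.318919
  M+8: 0.68359824×0.09517225 = 0.065060
Scale to base peak (0.451928) = 100: 3.17 : 33.14 : 100.00 : 70.57 : 14.40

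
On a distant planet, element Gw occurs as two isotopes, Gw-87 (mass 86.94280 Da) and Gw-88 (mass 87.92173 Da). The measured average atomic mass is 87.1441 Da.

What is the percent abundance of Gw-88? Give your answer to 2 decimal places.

20.56%

Writing the weighted mean with unknown fraction x of Gw-87:
86.94280·x + 87.92173·(1 − x) = 87.1441
(86.94280 − 87.92173)·x = 87.1441 − 87.92173
x = -0.77763 / -0.97893 = 0.79437 → 79.44% Gw-87, 20.56% Gw-88.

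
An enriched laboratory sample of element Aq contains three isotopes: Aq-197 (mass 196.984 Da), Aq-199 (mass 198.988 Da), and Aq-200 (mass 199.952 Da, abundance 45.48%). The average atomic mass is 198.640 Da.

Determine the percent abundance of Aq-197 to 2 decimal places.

39.24%

Let x and y be the fractions of Aq-197 and Aq-199. Then x + y = 1 − 0.4548 = 0.5452 and 196.984x + 198.988y = 198.640 − 0.4548×199.952 = 107.7018304.
Substituting: 196.984x + 198.988(0.5452 − x) = 107.7018304
(196.984 − 198.988)x = -0.7864272  ⇒  x = 0.39243, y = 0.15277
Aq-197: 39.24%, Aq-199: 15.28%.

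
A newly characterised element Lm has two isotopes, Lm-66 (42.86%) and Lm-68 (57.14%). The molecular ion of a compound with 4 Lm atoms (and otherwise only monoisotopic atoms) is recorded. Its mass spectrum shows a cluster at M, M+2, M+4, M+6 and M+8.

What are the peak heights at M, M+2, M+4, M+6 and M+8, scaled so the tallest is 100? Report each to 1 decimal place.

9.4 : 50.0 : 100.0 : 88.9 : 29.6

Expanding (0.4286 + 0.5714)^4:
P(M) = 0.4286^4 = 0.033745
P(M+2) = 4 × 0.4286^3 × 0.5714^1 = 0.179952
P(M+4) = 6 × 0.4286^2 × 0.5714^2 = 0.359862
P(M+6) = 4 × 0.4286^1 × 0.5714^3 = 0.319840
P(M+8) = 0.5714^4 = 0.106601
The M+4 peak is largest (0.359862); scaling to 100 gives 9.4 : 50.0 : 100.0 : 88.9 : 29.6.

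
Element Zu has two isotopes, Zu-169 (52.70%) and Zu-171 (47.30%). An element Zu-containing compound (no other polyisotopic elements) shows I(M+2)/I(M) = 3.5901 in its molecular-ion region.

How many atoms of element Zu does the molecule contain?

The M+2/M ratio from n Zu atoms is n · q/p = n · 0.4730/0.5270.
n = 3.5901 × 0.5270/0.4730 = 4.00 ≈ 4

4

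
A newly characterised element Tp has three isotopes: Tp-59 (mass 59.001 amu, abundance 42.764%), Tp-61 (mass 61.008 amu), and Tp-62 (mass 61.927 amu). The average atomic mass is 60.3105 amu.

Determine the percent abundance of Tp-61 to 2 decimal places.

39.74%

The remaining 57.236% is split between Tp-61 (fraction x) and Tp-62 (fraction 0.57236 − x).
Substituting: 61.008x + 61.927(0.57236 − x) = 35.07931236
(61.008 − 61.927)x = -0.36522536  ⇒  x = 0.39742, y = 0.17494
Tp-61: 39.74%, Tp-62: 17.49%.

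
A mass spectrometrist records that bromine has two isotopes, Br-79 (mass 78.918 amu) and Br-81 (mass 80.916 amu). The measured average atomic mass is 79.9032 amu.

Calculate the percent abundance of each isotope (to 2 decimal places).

Br-79: 50.69%, Br-81: 49.31%

Let x be the fractional abundance of Br-79; then Br-81 has abundance 1 − x.
78.918·x + 80.916·(1 − x) = 79.9032
(78.918 − 80.916)·x = 79.9032 − 80.916
x = -1.0128 / -1.998 = 0.50691 → 50.69% Br-79, 49.31% Br-81.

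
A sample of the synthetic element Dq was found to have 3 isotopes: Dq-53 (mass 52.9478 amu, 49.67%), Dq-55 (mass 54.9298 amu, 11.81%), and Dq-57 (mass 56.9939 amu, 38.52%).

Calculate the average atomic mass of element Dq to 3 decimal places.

54.740 amu

Average mass = Σ (abundance × isotope mass) = 0.4967 × 52.9478 + 0.1181 × 54.9298 + 0.3852 × 56.9939
= 26.29917 + 6.48721 + 21.95405 = 54.74043 amu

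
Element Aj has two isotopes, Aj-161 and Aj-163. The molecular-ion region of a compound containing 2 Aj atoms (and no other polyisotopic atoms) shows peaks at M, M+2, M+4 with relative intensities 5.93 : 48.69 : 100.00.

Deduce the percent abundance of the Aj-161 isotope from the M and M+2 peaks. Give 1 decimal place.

19.6%

Let p = fractional abundance of Aj-161. I(M+2)/I(M) = [C(2,1)·p^1·(1−p)] / p^2 = 2·(1−p)/p = 48.69/5.93 = 8.2108
(1−p)/p = 8.2108/2 = 4.1054  ⇒  p = 1/(1 + 4.1054) = 0.1959
Aj-161: 19.6%, Aj-163: 80.4%.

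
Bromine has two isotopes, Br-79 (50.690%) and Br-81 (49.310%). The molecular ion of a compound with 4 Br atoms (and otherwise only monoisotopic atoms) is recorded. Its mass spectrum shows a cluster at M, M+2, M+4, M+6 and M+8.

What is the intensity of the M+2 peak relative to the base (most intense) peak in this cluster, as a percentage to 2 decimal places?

68.53%

Term probabilities: M 0.0660, M+2 0.2569, M+4 0.3749, M+6 0.2431, M+8 0.0591. Base peak = M+4.
P(M+4) = C(4,2) × 0.50690^2 × 0.49310^2 = 6 × 0.25694761 × 0.24314761 = 0.374857 (base)
P(M+2) = C(4,1) × 0.50690^3 × 0.49310^1 = 4 × 0.13024674 × 0.4931 = 0.256899
Relative intensity = 0.256899 / 0.374857 × 100 = 68.53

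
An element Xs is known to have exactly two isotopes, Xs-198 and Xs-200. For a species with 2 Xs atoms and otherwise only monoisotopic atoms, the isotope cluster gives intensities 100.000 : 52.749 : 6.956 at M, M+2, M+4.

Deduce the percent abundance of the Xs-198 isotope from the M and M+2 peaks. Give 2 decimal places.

79.13%

Let p = fractional abundance of Xs-198. I(M+2)/I(M) = [C(2,1)·p^1·(1−p)] / p^2 = 2·(1−p)/p = 52.749/100.000 = 0.5275
(1−p)/p = 0.5275/2 = 0.2637  ⇒  p = 1/(1 + 0.2637) = 0.7913
Xs-198: 79.13%, Xs-200: 20.87%.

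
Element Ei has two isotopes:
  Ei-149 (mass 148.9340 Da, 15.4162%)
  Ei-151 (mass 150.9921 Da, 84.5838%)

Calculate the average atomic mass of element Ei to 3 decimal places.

150.675 Da

Average mass = Σ (abundance × isotope mass) = 0.154162 × 148.9340 + 0.845838 × 150.9921
= 22.95996 + 127.71486 = 150.67482 Da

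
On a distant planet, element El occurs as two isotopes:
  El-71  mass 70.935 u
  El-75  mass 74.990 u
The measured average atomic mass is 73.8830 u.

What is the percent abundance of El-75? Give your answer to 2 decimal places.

Let x be the fractional abundance of El-71; then El-75 has abundance 1 − x.
70.935·x + 74.990·(1 − x) = 73.8830
(70.935 − 74.990)·x = 73.8830 − 74.990
x = -1.1070 / -4.055 = 0.27300 → 27.30% El-71, 72.70% El-75.

72.70%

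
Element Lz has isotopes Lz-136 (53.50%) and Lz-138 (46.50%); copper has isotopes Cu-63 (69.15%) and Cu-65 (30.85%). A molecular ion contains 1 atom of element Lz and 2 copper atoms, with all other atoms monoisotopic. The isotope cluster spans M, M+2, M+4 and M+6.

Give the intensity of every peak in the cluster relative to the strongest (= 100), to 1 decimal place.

Element Lz pattern (n=1): 0.5350 : 0.4650
Copper pattern (n=2): 0.47817225 : 0.4266555 : 0.09517225
Convolve the two distributions (both contribute in 2-u steps):
  M: 0.5350×0.47817225 = 0.255822
  M+2: 0.5350×0.4266555 + 0.4650×0.47817225 = 0.450611
  M+4: 0.5350×0.09517225 + 0.4650×0.4266555 = 0.249312
  M+6: 0.4650×0.09517225 = 0.044255
Scale to base peak (0.450611) = 100: 56.8 : 100.0 : 55.3 : 9.8

56.8 : 100.0 : 55.3 : 9.8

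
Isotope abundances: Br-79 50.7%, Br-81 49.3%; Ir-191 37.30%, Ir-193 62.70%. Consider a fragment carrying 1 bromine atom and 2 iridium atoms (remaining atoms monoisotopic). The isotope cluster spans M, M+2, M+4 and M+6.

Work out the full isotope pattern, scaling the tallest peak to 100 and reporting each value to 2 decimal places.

16.41 : 71.12 : 100.00 : 45.08

Bromine pattern (n=1): 0.5070 : 0.4930
Iridium pattern (n=2): 0.139129 : 0.467742 : 0.393129
Convolve the two distributions (both contribute in 2-u steps):
  M: 0.5070×0.139129 = 0.070538
  M+2: 0.5070×0.467742 + 0.4930×0.139129 = 0.305736
  M+4: 0.5070×0.393129 + 0.4930×0.467742 = 0.429913
  M+6: 0.4930×0.393129 = 0.193813
Scale to base peak (0.429913) = 100: 16.41 : 71.12 : 100.00 : 45.08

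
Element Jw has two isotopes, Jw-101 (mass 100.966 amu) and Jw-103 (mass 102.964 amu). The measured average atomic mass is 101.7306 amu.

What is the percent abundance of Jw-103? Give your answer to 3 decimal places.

With x = fraction of Jw-101 (so Jw-103 is 1 − x):
100.966·x + 102.964·(1 − x) = 101.7306
(100.966 − 102.964)·x = 101.7306 − 102.964
x = -1.2334 / -1.998 = 0.61732 → 61.732% Jw-101, 38.268% Jw-103.

38.268%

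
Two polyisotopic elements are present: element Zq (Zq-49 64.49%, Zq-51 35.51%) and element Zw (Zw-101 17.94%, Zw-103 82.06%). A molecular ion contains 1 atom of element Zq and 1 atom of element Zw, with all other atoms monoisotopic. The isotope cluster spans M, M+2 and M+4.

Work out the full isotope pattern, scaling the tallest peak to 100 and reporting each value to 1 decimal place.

Element Zq pattern (n=1): 0.6449 : 0.3551
Element Zw pattern (n=1): 0.1794 : 0.8206
Convolve the two distributions (both contribute in 2-u steps):
  M: 0.6449×0.1794 = 0.115695
  M+2: 0.6449×0.8206 + 0.3551×0.1794 = 0.592910
  M+4: 0.3551×0.8206 = 0.291395
Scale to base peak (0.592910) = 100: 19.5 : 100.0 : 49.1

19.5 : 100.0 : 49.1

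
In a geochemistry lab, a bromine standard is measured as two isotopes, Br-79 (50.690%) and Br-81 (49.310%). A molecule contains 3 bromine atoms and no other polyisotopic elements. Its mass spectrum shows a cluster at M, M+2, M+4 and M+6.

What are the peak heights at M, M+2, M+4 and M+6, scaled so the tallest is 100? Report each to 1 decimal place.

Expanding (0.50690 + 0.49310)^3:
P(M) = 0.50690^3 = 0.130247
P(M+2) = 3 × 0.50690^2 × 0.49310^1 = 0.380103
P(M+4) = 3 × 0.50690^1 × 0.49310^2 = 0.369755
P(M+6) = 0.49310^3 = 0.119896
The M+2 peak is largest (0.380103); scaling to 100 gives 34.3 : 100.0 : 97.3 : 31.5.

34.3 : 100.0 : 97.3 : 31.5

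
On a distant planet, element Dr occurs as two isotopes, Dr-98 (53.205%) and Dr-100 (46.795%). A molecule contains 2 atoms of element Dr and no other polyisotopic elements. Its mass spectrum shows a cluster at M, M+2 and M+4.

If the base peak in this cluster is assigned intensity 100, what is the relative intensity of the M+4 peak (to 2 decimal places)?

43.98

Binomial terms of (0.53205 + 0.46795)^2: M 0.2831, M+2 0.4979, M+4 0.2190 → M+2 is the base peak.
P(M+2) = C(2,1) × 0.53205^1 × 0.46795^1 = 2 × 0.53205 × 0.46795 = 0.497946 (base)
P(M+4) = C(2,2) × 0.53205^0 × 0.46795^2 = 1 × 1.0000 × 0.2189772 = 0.218977
Relative intensity = 0.218977 / 0.497946 × 100 = 43.98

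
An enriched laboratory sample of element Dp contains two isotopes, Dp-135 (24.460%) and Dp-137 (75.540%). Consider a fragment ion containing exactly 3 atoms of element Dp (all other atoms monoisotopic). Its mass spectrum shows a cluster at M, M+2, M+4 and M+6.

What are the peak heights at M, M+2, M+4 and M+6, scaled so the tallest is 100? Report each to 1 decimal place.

3.4 : 31.5 : 97.1 : 100.0

Expanding (0.24460 + 0.75540)^3:
P(M) = 0.24460^3 = 0.014634
P(M+2) = 3 × 0.24460^2 × 0.75540^1 = 0.135585
P(M+4) = 3 × 0.24460^1 × 0.75540^2 = 0.418728
P(M+6) = 0.75540^3 = 0.431053
The M+6 peak is largest (0.431053); scaling to 100 gives 3.4 : 31.5 : 97.1 : 100.0.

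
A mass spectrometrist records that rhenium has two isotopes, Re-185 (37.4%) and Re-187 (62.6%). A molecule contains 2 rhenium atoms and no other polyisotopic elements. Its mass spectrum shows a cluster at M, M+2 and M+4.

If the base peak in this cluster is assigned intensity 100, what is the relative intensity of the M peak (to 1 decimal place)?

(0.374 + 0.626)^2 gives M 0.1399, M+2 0.4682, M+4 0.3919; the largest is M+2.
P(M+2) = C(2,1) × 0.374^1 × 0.626^1 = 2 × 0.3740 × 0.6260 = 0.468248 (base)
P(M) = C(2,0) × 0.374^2 × 0.626^0 = 1 × 0.139876 × 1.0000 = 0.139876
Relative intensity = 0.139876 / 0.468248 × 100 = 29.9

29.9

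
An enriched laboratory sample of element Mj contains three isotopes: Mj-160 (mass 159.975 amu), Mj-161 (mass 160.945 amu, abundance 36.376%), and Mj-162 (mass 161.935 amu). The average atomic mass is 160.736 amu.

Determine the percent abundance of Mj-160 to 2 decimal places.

42.80%

The remaining 63.624% is split between Mj-160 (fraction x) and Mj-162 (fraction 0.63624 − x).
Substituting: 159.975x + 161.935(0.63624 − x) = 102.1906468
(159.975 − 161.935)x = -0.8388776  ⇒  x = 0.42800, y = 0.20824
Mj-160: 42.80%, Mj-162: 20.82%.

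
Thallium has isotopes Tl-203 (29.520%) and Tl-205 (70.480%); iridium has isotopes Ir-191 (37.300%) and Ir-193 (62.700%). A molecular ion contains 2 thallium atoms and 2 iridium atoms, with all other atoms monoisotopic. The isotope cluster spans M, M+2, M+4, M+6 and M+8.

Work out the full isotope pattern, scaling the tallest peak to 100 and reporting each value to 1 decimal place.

Thallium pattern (n=2): 0.08714304 : 0.41611392 : 0.49674304
Iridium pattern (n=2): 0.139129 : 0.467742 : 0.393129
Convolve the two distributions (both contribute in 2-u steps):
  M: 0.08714304×0.139129 = 0.012124
  M+2: 0.08714304×0.467742 + 0.41611392×0.139129 = 0.098654
  M+4: 0.08714304×0.393129 + 0.41611392×0.467742 + 0.49674304×0.139129 = 0.298004
  M+6: 0.41611392×0.393129 + 0.49674304×0.467742 = 0.395934
  M+8: 0.49674304×0.393129 = 0.195284
Scale to base peak (0.395934) = 100: 3.1 : 24.9 : 75.3 : 100.0 : 49.3

3.1 : 24.9 : 75.3 : 100.0 : 49.3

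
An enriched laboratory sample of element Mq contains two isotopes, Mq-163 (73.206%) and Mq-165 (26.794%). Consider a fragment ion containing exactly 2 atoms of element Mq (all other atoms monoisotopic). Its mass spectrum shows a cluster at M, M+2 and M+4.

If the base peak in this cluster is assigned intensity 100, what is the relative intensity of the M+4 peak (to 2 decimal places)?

Binomial terms of (0.73206 + 0.26794)^2: M 0.5359, M+2 0.3923, M+4 0.0718 → M is the base peak.
P(M) = C(2,0) × 0.73206^2 × 0.26794^0 = 1 × 0.53591184 × 1.0000 = 0.535912 (base)
P(M+4) = C(2,2) × 0.73206^0 × 0.26794^2 = 1 × 1.0000 × 0.07179184 = 0.071792
Relative intensity = 0.071792 / 0.535912 × 100 = 13.40

13.40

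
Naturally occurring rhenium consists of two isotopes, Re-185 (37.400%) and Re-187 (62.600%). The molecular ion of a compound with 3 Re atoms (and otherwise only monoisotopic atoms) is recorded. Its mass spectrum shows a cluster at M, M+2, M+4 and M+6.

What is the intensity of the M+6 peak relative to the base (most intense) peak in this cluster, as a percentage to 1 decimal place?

Binomial terms of (0.37400 + 0.62600)^3: M 0.0523, M+2 0.2627, M+4 0.4397, M+6 0.2453 → M+4 is the base peak.
P(M+4) = C(3,2) × 0.37400^1 × 0.62600^2 = 3 × 0.3740 × 0.391876 = 0.439685 (base)
P(M+6) = C(3,3) × 0.37400^0 × 0.62600^3 = 1 × 1.0000 × 0.24531438 = 0.245314
Relative intensity = 0.245314 / 0.439685 × 100 = 55.8

55.8%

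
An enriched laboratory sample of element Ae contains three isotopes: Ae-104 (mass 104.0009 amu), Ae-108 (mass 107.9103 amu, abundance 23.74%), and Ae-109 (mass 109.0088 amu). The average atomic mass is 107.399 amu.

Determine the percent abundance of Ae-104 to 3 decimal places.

26.938%

The remaining 76.26% is split between Ae-104 (fraction x) and Ae-109 (fraction 0.7626 − x).
Substituting: 104.0009x + 109.0088(0.7626 − x) = 81.78109478
(104.0009 − 109.0088)x = -1.3490161  ⇒  x = 0.26938, y = 0.49322
Ae-104: 26.938%, Ae-109: 49.322%.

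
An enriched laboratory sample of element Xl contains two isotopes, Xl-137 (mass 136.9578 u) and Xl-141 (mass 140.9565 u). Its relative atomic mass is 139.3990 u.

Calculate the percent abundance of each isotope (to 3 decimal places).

Xl-137: 38.950%, Xl-141: 61.050%

With x = fraction of Xl-137 (so Xl-141 is 1 − x):
136.9578·x + 140.9565·(1 − x) = 139.3990
(136.9578 − 140.9565)·x = 139.3990 − 140.9565
x = -1.5575 / -3.9987 = 0.38950 → 38.950% Xl-137, 61.050% Xl-141.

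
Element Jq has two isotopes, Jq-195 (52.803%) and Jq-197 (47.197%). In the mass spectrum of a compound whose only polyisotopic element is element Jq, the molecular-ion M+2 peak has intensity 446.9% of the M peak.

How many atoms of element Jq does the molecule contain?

For n independent Jq atoms, I(M+2)/I(M) = n · (abundance Jq-197) / (abundance Jq-195) = n · 0.47197/0.52803.
n = 4.469 × 0.52803/0.47197 = 5.00 ≈ 5

5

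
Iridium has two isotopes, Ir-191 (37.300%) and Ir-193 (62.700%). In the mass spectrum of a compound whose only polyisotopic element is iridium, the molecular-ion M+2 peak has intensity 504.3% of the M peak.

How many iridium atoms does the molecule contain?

3

For n independent Ir atoms, I(M+2)/I(M) = n · (abundance Ir-193) / (abundance Ir-191) = n · 0.62700/0.37300.
n = 5.043 × 0.37300/0.62700 = 3.00 ≈ 3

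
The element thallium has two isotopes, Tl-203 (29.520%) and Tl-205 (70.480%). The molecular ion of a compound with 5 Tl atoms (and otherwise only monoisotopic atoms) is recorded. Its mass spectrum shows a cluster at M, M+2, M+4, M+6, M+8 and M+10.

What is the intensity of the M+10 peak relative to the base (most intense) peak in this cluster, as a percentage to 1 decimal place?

Term probabilities: M 0.0022, M+2 0.0268, M+4 0.1278, M+6 0.3051, M+8 0.3642, M+10 0.1739. Base peak = M+8.
P(M+8) = C(5,4) × 0.29520^1 × 0.70480^4 = 5 × 0.2952 × 0.24675365 = 0.364208 (base)
P(M+10) = C(5,5) × 0.29520^0 × 0.70480^5 = 1 × 1.0000 × 0.17391197 = 0.173912
Relative intensity = 0.173912 / 0.364208 × 100 = 47.8

47.8%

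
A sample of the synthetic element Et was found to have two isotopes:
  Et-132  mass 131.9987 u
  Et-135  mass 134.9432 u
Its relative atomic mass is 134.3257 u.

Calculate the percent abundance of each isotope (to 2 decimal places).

Et-132: 20.97%, Et-135: 79.03%

Let x be the fractional abundance of Et-132; then Et-135 has abundance 1 − x.
131.9987·x + 134.9432·(1 − x) = 134.3257
(131.9987 − 134.9432)·x = 134.3257 − 134.9432
x = -0.6175 / -2.9445 = 0.20971 → 20.97% Et-132, 79.03% Et-135.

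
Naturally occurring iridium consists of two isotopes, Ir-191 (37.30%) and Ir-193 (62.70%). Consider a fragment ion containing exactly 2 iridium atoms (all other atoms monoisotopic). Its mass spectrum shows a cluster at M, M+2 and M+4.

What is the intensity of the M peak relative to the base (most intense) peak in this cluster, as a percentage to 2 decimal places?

29.74%

(0.3730 + 0.6270)^2 gives M 0.1391, M+2 0.4677, M+4 0.3931; the largest is M+2.
P(M+2) = C(2,1) × 0.3730^1 × 0.6270^1 = 2 × 0.3730 × 0.6270 = 0.467742 (base)
P(M) = C(2,0) × 0.3730^2 × 0.6270^0 = 1 × 0.139129 × 1.0000 = 0.139129
Relative intensity = 0.139129 / 0.467742 × 100 = 29.74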